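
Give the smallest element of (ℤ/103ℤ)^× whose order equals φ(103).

5

φ(103) = 103 − 1 = 102 = 2 · 3 · 17.
Test candidates g = 2, 3, … against the prime factors q ∈ {2, 3, 17} of φ(103): g is a generator iff g^(102/q) ≢ 1 for every such q.
g = 2: 2^51 ≡ 1 — hits 1, so not a primitive root.
g = 3: 3^51 ≡ 102; 3^34 ≡ 1 — hits 1, so not a primitive root.
g = 4: 4^51 ≡ 1 — hits 1, so not a primitive root.
g = 5: 5^51 ≡ 102; 5^34 ≡ 56; 5^6 ≡ 72 — none is 1, so 5 is a primitive root.
The smallest primitive root modulo 103 is 5.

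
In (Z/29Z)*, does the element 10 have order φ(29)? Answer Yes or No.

φ(29) = 29 − 1 = 28 = 2^2 · 7.
10 is a primitive root mod 29 iff 10^(φ(29)/q) ≢ 1 for every prime q | φ(29), i.e. q ∈ {2, 7}.
10^14 ≡ 28 (mod 29)  [q = 2: ≢ 1 ✓]
10^4 ≡ 24 (mod 29)  [q = 7: ≢ 1 ✓]
Every test exponent gives a nontrivial residue, hence 10 generates the full group.

Yes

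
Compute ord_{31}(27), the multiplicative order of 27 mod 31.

10

The order of 27 must divide φ(31) = 31 − 1 = 30 = 2 · 3 · 5.
Divisors of 30: 1, 2, 3, 5, 6, 10, 15, 30.
Compute 27^d (mod 31) for the divisors d until we hit 1:
27^1 ≡ 27 (mod 31)
27^2 ≡ 16 (mod 31)
27^3 ≡ 29 (mod 31)
27^5 ≡ 30 (mod 31)
27^6 ≡ 4 (mod 31)
27^10 ≡ 1 (mod 31) ✓
The smallest such exponent is 10, so the order of 27 is 10.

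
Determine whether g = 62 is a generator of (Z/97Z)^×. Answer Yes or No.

No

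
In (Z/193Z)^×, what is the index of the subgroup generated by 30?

The order of 30 must divide φ(193) = 193 − 1 = 192 = 2^6 · 3.
Divisors of 192: 1, 2, 3, 4, 6, 8, 12, 16, 24, 32, 48, 64, 96, 192.
Check 30^d mod 193 for each divisor in increasing order:
30^1 ≡ 30 (mod 193)
30^2 ≡ 128 (mod 193)
30^3 ≡ 173 (mod 193)
30^4 ≡ 172 (mod 193)
30^6 ≡ 14 (mod 193)
30^8 ≡ 55 (mod 193)
30^12 ≡ 3 (mod 193)
30^16 ≡ 130 (mod 193)
30^24 ≡ 9 (mod 193)
30^32 ≡ 109 (mod 193)
30^48 ≡ 81 (mod 193)
30^64 ≡ 108 (mod 193)
30^96 ≡ 192 (mod 193)
30^192 ≡ 1 (mod 193) ✓
The order of 30 is 192, so the subgroup it generates has 192 elements.
Index = |(Z/193Z)^×| / |⟨30⟩| = 192 / 192 = 1.

1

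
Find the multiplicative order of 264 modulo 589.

Since 264 ∈ (Z/589Z)^×, its order divides φ(589) = φ(19·31) = (19−1)·(31−1) = 18·30 = 540 = 2^2 · 3^3 · 5.
Divisors of 540: 1, 2, 3, 4, 5, 6, 9, 10, 12, 15, 18, 20, 27, 30, 36, 45, 54, 60, 90, 108, 135, 180, 270, 540.
Compute 264^d (mod 589) for the divisors d until we hit 1:
264^1 ≡ 264 (mod 589)
264^2 ≡ 194 (mod 589)
264^3 ≡ 562 (mod 589)
264^4 ≡ 529 (mod 589)
264^5 ≡ 63 (mod 589)
264^6 ≡ 140 (mod 589)
264^9 ≡ 343 (mod 589)
264^10 ≡ 435 (mod 589)
264^12 ≡ 163 (mod 589)
264^15 ≡ 311 (mod 589)
264^18 ≡ 438 (mod 589)
264^20 ≡ 156 (mod 589)
264^27 ≡ 39 (mod 589)
264^30 ≡ 125 (mod 589)
264^36 ≡ 419 (mod 589)
264^45 ≡ 1 (mod 589) ✓
Therefore the multiplicative order of 264 modulo 589 is 45.

45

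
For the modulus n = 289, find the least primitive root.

3

φ(289) = φ(17^2) = 17·(17−1) = 272 = 2^4 · 17.
g is a primitive root iff g^(272/q) ≢ 1 (mod 289) for each prime q ∈ {2, 17}.
g = 2: 2^136 ≡ 1 — hits 1, so not a primitive root.
g = 3: 3^136 ≡ 288; 3^16 ≡ 171 — none is 1, so 3 is a primitive root.
The smallest primitive root modulo 289 is 3.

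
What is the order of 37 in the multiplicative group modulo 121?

55

Since 37 ∈ (Z/121Z)^×, its order divides φ(121) = φ(11^2) = 11·(11−1) = 110 = 2 · 5 · 11.
Divisors of 110: 1, 2, 5, 10, 11, 22, 55, 110.
Evaluate successive powers at the divisors of 110:
37^1 ≡ 37
37^2 ≡ 38
37^5 ≡ 67
37^10 ≡ 12
37^11 ≡ 81
37^22 ≡ 27
37^55 ≡ 1
The smallest such exponent is 55, so the order of 37 is 55.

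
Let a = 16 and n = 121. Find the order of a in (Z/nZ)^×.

Since 16 ∈ (Z/121Z)^×, its order divides φ(121) = φ(11^2) = 11·(11−1) = 110 = 2 · 5 · 11.
Divisors of 110: 1, 2, 5, 10, 11, 22, 55, 110.
Evaluate successive powers at the divisors of 110:
16^1 ≡ 16
16^2 ≡ 14
16^5 ≡ 111
16^10 ≡ 100
16^11 ≡ 27
16^22 ≡ 3
16^55 ≡ 1
The smallest such exponent is 55, so the order of 16 is 55.

55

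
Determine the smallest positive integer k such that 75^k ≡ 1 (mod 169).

78

The order of 75 must divide φ(169) = φ(13^2) = 13·(13−1) = 156 = 2^2 · 3 · 13.
Divisors of 156: 1, 2, 3, 4, 6, 12, 13, 26, 39, 52, 78, 156.
Check 75^d mod 169 for each divisor in increasing order:
75^1 ≡ 75 (mod 169)
75^2 ≡ 48 (mod 169)
75^3 ≡ 51 (mod 169)
75^4 ≡ 107 (mod 169)
75^6 ≡ 66 (mod 169)
75^12 ≡ 131 (mod 169)
75^13 ≡ 23 (mod 169)
75^26 ≡ 22 (mod 169)
75^39 ≡ 168 (mod 169)
75^52 ≡ 146 (mod 169)
75^78 ≡ 1 (mod 169) ✓
So ord_169(75) = 78.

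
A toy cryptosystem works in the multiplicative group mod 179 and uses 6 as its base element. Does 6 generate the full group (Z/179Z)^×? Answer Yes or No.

Yes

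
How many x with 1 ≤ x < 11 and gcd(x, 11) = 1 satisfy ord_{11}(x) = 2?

1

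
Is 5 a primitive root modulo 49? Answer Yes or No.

Yes

φ(49) = φ(7^2) = 7·(7−1) = 42 = 2 · 3 · 7.
An element g generates (Z/49Z)^× iff g^(42/q) ≢ 1 (mod 49) for each prime q ∈ {2, 3, 7}.
5^21 ≡ 48 (mod 49)  [q = 2: ≢ 1 ✓]
5^14 ≡ 18 (mod 49)  [q = 3: ≢ 1 ✓]
5^6 ≡ 43 (mod 49)  [q = 7: ≢ 1 ✓]
None equal 1, so ord_49(5) = 42: 5 is a primitive root.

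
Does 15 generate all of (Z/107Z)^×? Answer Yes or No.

Yes

φ(107) = 107 − 1 = 106 = 2 · 53.
15 is a primitive root mod 107 iff 15^(φ(107)/q) ≢ 1 for every prime q | φ(107), i.e. q ∈ {2, 53}.
15^53 ≡ 106 (mod 107)  [q = 2: ≢ 1 ✓]
15^2 ≡ 11 (mod 107)  [q = 53: ≢ 1 ✓]
All checks pass, so 15 has order 106 and is a primitive root modulo 107.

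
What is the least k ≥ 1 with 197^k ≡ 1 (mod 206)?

Since 197 ∈ (Z/206Z)^×, its order divides φ(206) = φ(2)·φ(103) = 1·102 = 102 = 2 · 3 · 17.
Divisors of 102: 1, 2, 3, 6, 17, 34, 51, 102.
Compute 197^d (mod 206) for the divisors d until we hit 1:
197^1 ≡ 197
197^2 ≡ 81
197^3 ≡ 95
197^6 ≡ 167
197^17 ≡ 205
197^34 ≡ 1
Hence ord(197) = 34.

34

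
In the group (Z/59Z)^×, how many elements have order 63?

0

φ(59) = 59 − 1 = 58 = 2 · 29.
Since (Z/59Z)^× is cyclic of order 58, the number of elements of order d is φ(d) when d | 58 and 0 otherwise.
63 does not divide 58, so no element of (Z/59Z)^× has order 63.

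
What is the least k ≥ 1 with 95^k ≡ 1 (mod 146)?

Since 95 ∈ (Z/146Z)^×, its order divides φ(146) = φ(2)·φ(73) = 1·72 = 72 = 2^3 · 3^2.
Divisors of 72: 1, 2, 3, 4, 6, 8, 9, 12, 18, 24, 36, 72.
Check 95^d mod 146 for each divisor in increasing order:
95^1 ≡ 95 (mod 146)
95^2 ≡ 119 (mod 146)
95^3 ≡ 63 (mod 146)
95^4 ≡ 145 (mod 146)
95^6 ≡ 27 (mod 146)
95^8 ≡ 1 (mod 146) ✓
Therefore the multiplicative order of 95 modulo 146 is 8.

8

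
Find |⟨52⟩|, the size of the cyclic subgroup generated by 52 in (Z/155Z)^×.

The order of 52 must divide φ(155) = φ(5·31) = (5−1)·(31−1) = 4·30 = 120 = 2^3 · 3 · 5.
Divisors of 120: 1, 2, 3, 4, 5, 6, 8, 10, 12, 15, 20, 24, 30, 40, 60, 120.
Compute 52^d (mod 155) for the divisors d until we hit 1:
52^1 ≡ 52
52^2 ≡ 69
52^3 ≡ 23
52^4 ≡ 111
52^5 ≡ 37
52^6 ≡ 64
52^8 ≡ 76
52^10 ≡ 129
52^12 ≡ 66
52^15 ≡ 123
52^20 ≡ 56
52^24 ≡ 16
52^30 ≡ 94
52^40 ≡ 36
52^60 ≡ 1
The smallest such exponent is 60, so the order of 52 is 60.

60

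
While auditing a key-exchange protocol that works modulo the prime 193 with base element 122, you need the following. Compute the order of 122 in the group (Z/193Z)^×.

64

ord(122) | φ(193) = 193 − 1 = 192 = 2^6 · 3.
Divisors of 192: 1, 2, 3, 4, 6, 8, 12, 16, 24, 32, 48, 64, 96, 192.
Compute 122^d (mod 193) for the divisors d until we hit 1:
122^1 ≡ 122
122^2 ≡ 23
122^3 ≡ 104
122^4 ≡ 143
122^6 ≡ 8
122^8 ≡ 184
122^12 ≡ 64
122^16 ≡ 81
122^24 ≡ 43
122^32 ≡ 192
122^48 ≡ 112
122^64 ≡ 1
Therefore the multiplicative order of 122 modulo 193 is 64.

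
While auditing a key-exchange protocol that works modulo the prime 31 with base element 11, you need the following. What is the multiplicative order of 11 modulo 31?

ord(11) | φ(31) = 31 − 1 = 30 = 2 · 3 · 5.
Divisors of 30: 1, 2, 3, 5, 6, 10, 15, 30.
Evaluate successive powers at the divisors of 30:
11^1 ≡ 11 (mod 31)
11^2 ≡ 28 (mod 31)
11^3 ≡ 29 (mod 31)
11^5 ≡ 6 (mod 31)
11^6 ≡ 4 (mod 31)
11^10 ≡ 5 (mod 31)
11^15 ≡ 30 (mod 31)
11^30 ≡ 1 (mod 31) ✓
Therefore the multiplicative order of 11 modulo 31 is 30.

30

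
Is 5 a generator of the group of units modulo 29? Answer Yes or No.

φ(29) = 29 − 1 = 28 = 2^2 · 7.
5 is a primitive root mod 29 iff 5^(φ(29)/q) ≢ 1 for every prime q | φ(29), i.e. q ∈ {2, 7}.
5^14 ≡ 1 (mod 29)  [q = 2: ≡ 1 ✗]
5^4 ≡ 16 (mod 29)  [q = 7: ≢ 1 ✓]
Since 5^14 ≡ 1, the order of 5 divides 14 < 28, so 5 is not a primitive root.

No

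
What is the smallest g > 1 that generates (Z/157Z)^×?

5

φ(157) = 157 − 1 = 156 = 2^2 · 3 · 13.
Test candidates g = 2, 3, … against the prime factors q ∈ {2, 3, 13} of φ(157): g is a generator iff g^(156/q) ≢ 1 for every such q.
g = 2: 2^78 ≡ 156; 2^52 ≡ 1 — hits 1, so not a primitive root.
g = 3: 3^78 ≡ 1 — hits 1, so not a primitive root.
g = 4: 4^78 ≡ 1 — hits 1, so not a primitive root.
g = 5: 5^78 ≡ 156; 5^52 ≡ 12; 5^12 ≡ 130 — none is 1, so 5 is a primitive root.
So 5 is the smallest generator of (Z/157Z)^×.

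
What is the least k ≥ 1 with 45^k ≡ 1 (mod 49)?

42

By Lagrange's theorem, ord_49(45) divides φ(49) = φ(7^2) = 7·(7−1) = 42 = 2 · 3 · 7.
Divisors of 42: 1, 2, 3, 6, 7, 14, 21, 42.
Evaluate successive powers at the divisors of 42:
45^1 ≡ 45
45^2 ≡ 16
45^3 ≡ 34
45^6 ≡ 29
45^7 ≡ 31
45^14 ≡ 30
45^21 ≡ 48
45^42 ≡ 1
Therefore the multiplicative order of 45 modulo 49 is 42.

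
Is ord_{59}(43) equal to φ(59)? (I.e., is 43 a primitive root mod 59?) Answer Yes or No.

φ(59) = 59 − 1 = 58 = 2 · 29.
Test 43^(58/q) mod 59 for each prime factor q of 58:
43^29 ≡ 58 (mod 59)  [q = 2: ≢ 1 ✓]
43^2 ≡ 20 (mod 59)  [q = 29: ≢ 1 ✓]
None equal 1, so ord_59(43) = 58: 43 is a primitive root.

Yes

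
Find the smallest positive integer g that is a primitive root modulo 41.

6

φ(41) = 41 − 1 = 40 = 2^3 · 5.
g is a primitive root iff g^(40/q) ≢ 1 (mod 41) for each prime q ∈ {2, 5}.
g = 2: 2^20 ≡ 1 — hits 1, so not a primitive root.
g = 3: 3^20 ≡ 40; 3^8 ≡ 1 — hits 1, so not a primitive root.
g = 4: 4^20 ≡ 1 — hits 1, so not a primitive root.
g = 5: 5^20 ≡ 1 — hits 1, so not a primitive root.
g = 6: 6^20 ≡ 40; 6^8 ≡ 10 — none is 1, so 6 is a primitive root.
Hence the least primitive root of 41 is 6.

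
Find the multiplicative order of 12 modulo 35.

12

By Lagrange's theorem, ord_35(12) divides φ(35) = φ(5·7) = (5−1)·(7−1) = 4·6 = 24 = 2^3 · 3.
Divisors of 24: 1, 2, 3, 4, 6, 8, 12, 24.
Evaluate successive powers at the divisors of 24:
12^1 ≡ 12 (mod 35)
12^2 ≡ 4 (mod 35)
12^3 ≡ 13 (mod 35)
12^4 ≡ 16 (mod 35)
12^6 ≡ 29 (mod 35)
12^8 ≡ 11 (mod 35)
12^12 ≡ 1 (mod 35) ✓
The smallest such exponent is 12, so the order of 12 is 12.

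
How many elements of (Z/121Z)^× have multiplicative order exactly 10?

4

φ(121) = φ(11^2) = 11·(11−1) = 110 = 2 · 5 · 11.
In a cyclic group of order 110, there are φ(d) elements of order d for each divisor d of 110, and zero for non-divisors.
10 = 2 · 5 divides 110, and φ(10) = 4.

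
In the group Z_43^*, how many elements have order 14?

6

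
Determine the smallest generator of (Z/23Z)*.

5

φ(23) = 23 − 1 = 22 = 2 · 11.
Test candidates g = 2, 3, … against the prime factors q ∈ {2, 11} of φ(23): g is a generator iff g^(22/q) ≢ 1 for every such q.
g = 2: 2^11 ≡ 1 — hits 1, so not a primitive root.
g = 3: 3^11 ≡ 1 — hits 1, so not a primitive root.
g = 4: 4^11 ≡ 1 — hits 1, so not a primitive root.
g = 5: 5^11 ≡ 22; 5^2 ≡ 2 — none is 1, so 5 is a primitive root.
So 5 is the smallest generator of (Z/23Z)^×.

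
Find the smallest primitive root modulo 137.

3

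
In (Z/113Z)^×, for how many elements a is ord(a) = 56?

24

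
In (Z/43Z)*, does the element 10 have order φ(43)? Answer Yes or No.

φ(43) = 43 − 1 = 42 = 2 · 3 · 7.
It suffices to check that the order of 10 is not a proper divisor of 42: compute 10^(42/q) for q ∈ {2, 3, 7}.
10^21 ≡ 1 (mod 43)  [q = 2: ≡ 1 ✗]
10^14 ≡ 36 (mod 43)  [q = 3: ≢ 1 ✓]
10^6 ≡ 35 (mod 43)  [q = 7: ≢ 1 ✓]
10^21 ≡ 1 shows ord(10) | 21, strictly less than φ(43); not a primitive root.

No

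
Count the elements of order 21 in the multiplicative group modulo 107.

φ(107) = 107 − 1 = 106 = 2 · 53.
In a cyclic group of order 106, there are φ(d) elements of order d for each divisor d of 106, and zero for non-divisors.
21 does not divide 106, so no element of (Z/107Z)^× has order 21.

0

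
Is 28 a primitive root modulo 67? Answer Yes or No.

φ(67) = 67 − 1 = 66 = 2 · 3 · 11.
28 is a primitive root mod 67 iff 28^(φ(67)/q) ≢ 1 for every prime q | φ(67), i.e. q ∈ {2, 3, 11}.
28^33 ≡ 66 (mod 67)  [q = 2: ≢ 1 ✓]
28^22 ≡ 37 (mod 67)  [q = 3: ≢ 1 ✓]
28^6 ≡ 40 (mod 67)  [q = 11: ≢ 1 ✓]
All checks pass, so 28 has order 66 and is a primitive root modulo 67.

Yes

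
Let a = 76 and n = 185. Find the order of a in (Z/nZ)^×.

36

By Lagrange's theorem, ord_185(76) divides φ(185) = φ(5·37) = (5−1)·(37−1) = 4·36 = 144 = 2^4 · 3^2.
Divisors of 144: 1, 2, 3, 4, 6, 8, 9, 12, 16, 18, 24, 36, 48, 72, 144.
Test each divisor d:
76^1 ≡ 76
76^2 ≡ 41
76^3 ≡ 156
76^4 ≡ 16
76^6 ≡ 101
76^8 ≡ 71
76^9 ≡ 31
76^12 ≡ 26
76^16 ≡ 46
76^18 ≡ 36
76^24 ≡ 121
76^36 ≡ 1
Therefore the multiplicative order of 76 modulo 185 is 36.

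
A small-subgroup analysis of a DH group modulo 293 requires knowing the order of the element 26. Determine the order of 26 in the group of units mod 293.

Since 26 ∈ (Z/293Z)^×, its order divides φ(293) = 293 − 1 = 292 = 2^2 · 73.
Divisors of 292: 1, 2, 4, 73, 146, 292.
Evaluate successive powers at the divisors of 292:
26^1 ≡ 26 (mod 293)
26^2 ≡ 90 (mod 293)
26^4 ≡ 189 (mod 293)
26^73 ≡ 1 (mod 293) ✓
So ord_293(26) = 73.

73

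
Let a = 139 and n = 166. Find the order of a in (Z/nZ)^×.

82

Since 139 ∈ (Z/166Z)^×, its order divides φ(166) = φ(2)·φ(83) = 1·82 = 82 = 2 · 41.
Divisors of 82: 1, 2, 41, 82.
Check 139^d mod 166 for each divisor in increasing order:
139^1 ≡ 139 (mod 166)
139^2 ≡ 65 (mod 166)
139^41 ≡ 165 (mod 166)
139^82 ≡ 1 (mod 166) ✓
So ord_166(139) = 82.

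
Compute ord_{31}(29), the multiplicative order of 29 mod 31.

10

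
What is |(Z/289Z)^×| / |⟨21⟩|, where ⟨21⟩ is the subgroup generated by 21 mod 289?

By Lagrange's theorem, ord_289(21) divides φ(289) = φ(17^2) = 17·(17−1) = 272 = 2^4 · 17.
Divisors of 272: 1, 2, 4, 8, 16, 17, 34, 68, 136, 272.
Evaluate successive powers at the divisors of 272:
21^1 ≡ 21 (mod 289)
21^2 ≡ 152 (mod 289)
21^4 ≡ 273 (mod 289)
21^8 ≡ 256 (mod 289)
21^16 ≡ 222 (mod 289)
21^17 ≡ 38 (mod 289)
21^34 ≡ 288 (mod 289)
21^68 ≡ 1 (mod 289) ✓
The order of 21 is 68, so the subgroup it generates has 68 elements.
[(Z/289Z)^× : ⟨21⟩] = 272/68 = 4.

4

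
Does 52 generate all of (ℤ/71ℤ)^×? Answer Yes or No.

φ(71) = 71 − 1 = 70 = 2 · 5 · 7.
It suffices to check that the order of 52 is not a proper divisor of 70: compute 52^(70/q) for q ∈ {2, 5, 7}.
52^35 ≡ 70 (mod 71)  [q = 2: ≢ 1 ✓]
52^14 ≡ 54 (mod 71)  [q = 5: ≢ 1 ✓]
52^10 ≡ 37 (mod 71)  [q = 7: ≢ 1 ✓]
None equal 1, so ord_71(52) = 70: 52 is a primitive root.

Yes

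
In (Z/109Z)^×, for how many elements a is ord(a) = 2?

φ(109) = 109 − 1 = 108 = 2^2 · 3^3.
In a cyclic group of order 108, there are φ(d) elements of order d for each divisor d of 108, and zero for non-divisors.
2 | 108, and φ(2) = 2 − 1 = 1.

1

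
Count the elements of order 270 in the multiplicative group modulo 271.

72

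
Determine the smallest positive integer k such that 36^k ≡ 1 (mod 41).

The order of 36 must divide φ(41) = 41 − 1 = 40 = 2^3 · 5.
Divisors of 40: 1, 2, 4, 5, 8, 10, 20, 40.
Test each divisor d:
36^1 ≡ 36 (mod 41)
36^2 ≡ 25 (mod 41)
36^4 ≡ 10 (mod 41)
36^5 ≡ 32 (mod 41)
36^8 ≡ 18 (mod 41)
36^10 ≡ 40 (mod 41)
36^20 ≡ 1 (mod 41) ✓
So ord_41(36) = 20.

20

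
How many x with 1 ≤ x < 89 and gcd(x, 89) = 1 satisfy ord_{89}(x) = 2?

1

φ(89) = 89 − 1 = 88 = 2^3 · 11.
(Z/89Z)^× is cyclic (|G| = 88); a cyclic group of order m has exactly φ(d) elements of each order d | m, and none otherwise.
2 | 88, and φ(2) = 2 − 1 = 1.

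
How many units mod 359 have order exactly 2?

φ(359) = 359 − 1 = 358 = 2 · 179.
In a cyclic group of order 358, there are φ(d) elements of order d for each divisor d of 358, and zero for non-divisors.
2 | 358, and φ(2) = 2 − 1 = 1.

1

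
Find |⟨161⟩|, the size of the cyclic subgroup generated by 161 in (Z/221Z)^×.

ord(161) | φ(221) = φ(13·17) = (13−1)·(17−1) = 12·16 = 192 = 2^6 · 3.
Divisors of 192: 1, 2, 3, 4, 6, 8, 12, 16, 24, 32, 48, 64, 96, 192.
Test each divisor d:
161^1 ≡ 161 (mod 221)
161^2 ≡ 64 (mod 221)
161^3 ≡ 138 (mod 221)
161^4 ≡ 118 (mod 221)
161^6 ≡ 38 (mod 221)
161^8 ≡ 1 (mod 221) ✓
Hence ord(161) = 8.

8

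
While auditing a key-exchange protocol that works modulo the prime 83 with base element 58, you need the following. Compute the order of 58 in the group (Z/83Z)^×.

By Lagrange's theorem, ord_83(58) divides φ(83) = 83 − 1 = 82 = 2 · 41.
Divisors of 82: 1, 2, 41, 82.
Check 58^d mod 83 for each divisor in increasing order:
58^1 ≡ 58 (mod 83)
58^2 ≡ 44 (mod 83)
58^41 ≡ 82 (mod 83)
58^82 ≡ 1 (mod 83) ✓
Hence ord(58) = 82.

82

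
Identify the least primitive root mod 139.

φ(139) = 139 − 1 = 138 = 2 · 3 · 23.
g is a primitive root iff g^(138/q) ≢ 1 (mod 139) for each prime q ∈ {2, 3, 23}.
g = 2: 2^69 ≡ 138; 2^46 ≡ 96; 2^6 ≡ 64 — none is 1, so 2 is a primitive root.
So 2 is the smallest generator of (Z/139Z)^×.

2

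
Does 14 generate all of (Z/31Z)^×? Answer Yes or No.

No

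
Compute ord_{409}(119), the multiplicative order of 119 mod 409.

The order of 119 must divide φ(409) = 409 − 1 = 408 = 2^3 · 3 · 17.
Divisors of 408: 1, 2, 3, 4, 6, 8, 12, 17, 24, 34, 51, 68, 102, 136, 204, 408.
Compute 119^d (mod 409) for the divisors d until we hit 1:
119^1 ≡ 119 (mod 409)
119^2 ≡ 255 (mod 409)
119^3 ≡ 79 (mod 409)
119^4 ≡ 403 (mod 409)
119^6 ≡ 106 (mod 409)
119^8 ≡ 36 (mod 409)
119^12 ≡ 193 (mod 409)
119^17 ≡ 31 (mod 409)
119^24 ≡ 30 (mod 409)
119^34 ≡ 143 (mod 409)
119^51 ≡ 343 (mod 409)
119^68 ≡ 408 (mod 409)
119^102 ≡ 266 (mod 409)
119^136 ≡ 1 (mod 409) ✓
Hence ord(119) = 136.

136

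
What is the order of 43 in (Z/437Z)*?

198

By Lagrange's theorem, ord_437(43) divides φ(437) = φ(19·23) = (19−1)·(23−1) = 18·22 = 396 = 2^2 · 3^2 · 11.
Divisors of 396: 1, 2, 3, 4, 6, 9, 11, 12, 18, 22, 33, 36, 44, 66, 99, 132, 198, 396.
Compute 43^d (mod 437) for the divisors d until we hit 1:
43^1 ≡ 43 (mod 437)
43^2 ≡ 101 (mod 437)
43^3 ≡ 410 (mod 437)
43^4 ≡ 150 (mod 437)
43^6 ≡ 292 (mod 437)
43^9 ≡ 419 (mod 437)
43^11 ≡ 367 (mod 437)
43^12 ≡ 49 (mod 437)
43^18 ≡ 324 (mod 437)
43^22 ≡ 93 (mod 437)
43^33 ≡ 45 (mod 437)
43^36 ≡ 96 (mod 437)
43^44 ≡ 346 (mod 437)
43^66 ≡ 277 (mod 437)
43^99 ≡ 229 (mod 437)
43^132 ≡ 254 (mod 437)
43^198 ≡ 1 (mod 437) ✓
The smallest such exponent is 198, so the order of 43 is 198.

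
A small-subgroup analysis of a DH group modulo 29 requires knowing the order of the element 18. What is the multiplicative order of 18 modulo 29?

28

Since 18 ∈ (Z/29Z)^×, its order divides φ(29) = 29 − 1 = 28 = 2^2 · 7.
Divisors of 28: 1, 2, 4, 7, 14, 28.
Test each divisor d:
18^1 ≡ 18 (mod 29)
18^2 ≡ 5 (mod 29)
18^4 ≡ 25 (mod 29)
18^7 ≡ 17 (mod 29)
18^14 ≡ 28 (mod 29)
18^28 ≡ 1 (mod 29) ✓
The smallest such exponent is 28, so the order of 18 is 28.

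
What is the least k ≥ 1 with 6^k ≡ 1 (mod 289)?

Since 6 ∈ (Z/289Z)^×, its order divides φ(289) = φ(17^2) = 17·(17−1) = 272 = 2^4 · 17.
Divisors of 272: 1, 2, 4, 8, 16, 17, 34, 68, 136, 272.
Test each divisor d:
6^1 ≡ 6 (mod 289)
6^2 ≡ 36 (mod 289)
6^4 ≡ 140 (mod 289)
6^8 ≡ 237 (mod 289)
6^16 ≡ 103 (mod 289)
6^17 ≡ 40 (mod 289)
6^34 ≡ 155 (mod 289)
6^68 ≡ 38 (mod 289)
6^136 ≡ 288 (mod 289)
6^272 ≡ 1 (mod 289) ✓
So ord_289(6) = 272.

272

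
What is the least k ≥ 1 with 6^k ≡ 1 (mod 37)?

4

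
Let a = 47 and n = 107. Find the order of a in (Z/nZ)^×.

53

Since 47 ∈ (Z/107Z)^×, its order divides φ(107) = 107 − 1 = 106 = 2 · 53.
Divisors of 106: 1, 2, 53, 106.
Check 47^d mod 107 for each divisor in increasing order:
47^1 ≡ 47
47^2 ≡ 69
47^53 ≡ 1
Therefore the multiplicative order of 47 modulo 107 is 53.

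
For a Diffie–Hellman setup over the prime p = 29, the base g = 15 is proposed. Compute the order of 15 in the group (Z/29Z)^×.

28

The order of 15 must divide φ(29) = 29 − 1 = 28 = 2^2 · 7.
Divisors of 28: 1, 2, 4, 7, 14, 28.
Test each divisor d:
15^1 ≡ 15
15^2 ≡ 22
15^4 ≡ 20
15^7 ≡ 17
15^14 ≡ 28
15^28 ≡ 1
Therefore the multiplicative order of 15 modulo 29 is 28.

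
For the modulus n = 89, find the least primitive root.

3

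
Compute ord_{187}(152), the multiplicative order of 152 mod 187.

The order of 152 must divide φ(187) = φ(11·17) = (11−1)·(17−1) = 10·16 = 160 = 2^5 · 5.
Divisors of 160: 1, 2, 4, 5, 8, 10, 16, 20, 32, 40, 80, 160.
Evaluate successive powers at the divisors of 160:
152^1 ≡ 152
152^2 ≡ 103
152^4 ≡ 137
152^5 ≡ 67
152^8 ≡ 69
152^10 ≡ 1
The smallest such exponent is 10, so the order of 152 is 10.

10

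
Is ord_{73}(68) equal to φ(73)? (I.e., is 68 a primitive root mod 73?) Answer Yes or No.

Yes

φ(73) = 73 − 1 = 72 = 2^3 · 3^2.
An element g generates (Z/73Z)^× iff g^(72/q) ≢ 1 (mod 73) for each prime q ∈ {2, 3}.
68^36 ≡ 72 (mod 73)  [q = 2: ≢ 1 ✓]
68^24 ≡ 8 (mod 73)  [q = 3: ≢ 1 ✓]
Every test exponent gives a nontrivial residue, hence 68 generates the full group.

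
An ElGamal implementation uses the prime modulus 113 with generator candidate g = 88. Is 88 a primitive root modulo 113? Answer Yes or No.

No

φ(113) = 113 − 1 = 112 = 2^4 · 7.
It suffices to check that the order of 88 is not a proper divisor of 112: compute 88^(112/q) for q ∈ {2, 7}.
88^56 ≡ 1 (mod 113)  [q = 2: ≡ 1 ✗]
88^16 ≡ 109 (mod 113)  [q = 7: ≢ 1 ✓]
The check at q = 2 fails, so 88 generates a proper subgroup.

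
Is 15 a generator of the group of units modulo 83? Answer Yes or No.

Yes

φ(83) = 83 − 1 = 82 = 2 · 41.
An element g generates (Z/83Z)^× iff g^(82/q) ≢ 1 (mod 83) for each prime q ∈ {2, 41}.
15^41 ≡ 82 (mod 83)  [q = 2: ≢ 1 ✓]
15^2 ≡ 59 (mod 83)  [q = 41: ≢ 1 ✓]
None equal 1, so ord_83(15) = 82: 15 is a primitive root.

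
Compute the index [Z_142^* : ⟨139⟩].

By Lagrange's theorem, ord_142(139) divides φ(142) = φ(2)·φ(71) = 1·70 = 70 = 2 · 5 · 7.
Divisors of 70: 1, 2, 5, 7, 10, 14, 35, 70.
Evaluate successive powers at the divisors of 70:
139^1 ≡ 139 (mod 142)
139^2 ≡ 9 (mod 142)
139^5 ≡ 41 (mod 142)
139^7 ≡ 85 (mod 142)
139^10 ≡ 119 (mod 142)
139^14 ≡ 125 (mod 142)
139^35 ≡ 141 (mod 142)
139^70 ≡ 1 (mod 142) ✓
Thus |⟨139⟩| = ord(139) = 70.
The index is φ(142) / ord(139) = 70 / 70 = 1.

1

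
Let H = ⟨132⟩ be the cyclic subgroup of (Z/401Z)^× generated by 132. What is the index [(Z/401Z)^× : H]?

By Lagrange's theorem, ord_401(132) divides φ(401) = 401 − 1 = 400 = 2^4 · 5^2.
Divisors of 400: 1, 2, 4, 5, 8, 10, 16, 20, 25, 40, 50, 80, 100, 200, 400.
Evaluate successive powers at the divisors of 400:
132^1 ≡ 132
132^2 ≡ 181
132^4 ≡ 280
132^5 ≡ 68
132^8 ≡ 205
132^10 ≡ 213
132^16 ≡ 321
132^20 ≡ 56
132^25 ≡ 199
132^40 ≡ 329
132^50 ≡ 303
132^80 ≡ 372
132^100 ≡ 381
132^200 ≡ 400
132^400 ≡ 1
The order of 132 is 400, so the subgroup it generates has 400 elements.
[(Z/401Z)^× : ⟨132⟩] = 400/400 = 1.

1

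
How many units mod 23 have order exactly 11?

φ(23) = 23 − 1 = 22 = 2 · 11.
Since (Z/23Z)^× is cyclic of order 22, the number of elements of order d is φ(d) when d | 22 and 0 otherwise.
11 | 22, and φ(11) = 11 − 1 = 10.

10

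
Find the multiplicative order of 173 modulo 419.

209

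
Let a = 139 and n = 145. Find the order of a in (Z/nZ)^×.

ord(139) | φ(145) = φ(5·29) = (5−1)·(29−1) = 4·28 = 112 = 2^4 · 7.
Divisors of 112: 1, 2, 4, 7, 8, 14, 16, 28, 56, 112.
Test each divisor d:
139^1 ≡ 139 (mod 145)
139^2 ≡ 36 (mod 145)
139^4 ≡ 136 (mod 145)
139^7 ≡ 59 (mod 145)
139^8 ≡ 81 (mod 145)
139^14 ≡ 1 (mod 145) ✓
So ord_145(139) = 14.

14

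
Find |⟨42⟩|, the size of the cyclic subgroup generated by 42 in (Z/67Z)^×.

22

The order of 42 must divide φ(67) = 67 − 1 = 66 = 2 · 3 · 11.
Divisors of 66: 1, 2, 3, 6, 11, 22, 33, 66.
Check 42^d mod 67 for each divisor in increasing order:
42^1 ≡ 42 (mod 67)
42^2 ≡ 22 (mod 67)
42^3 ≡ 53 (mod 67)
42^6 ≡ 62 (mod 67)
42^11 ≡ 66 (mod 67)
42^22 ≡ 1 (mod 67) ✓
Therefore the multiplicative order of 42 modulo 67 is 22.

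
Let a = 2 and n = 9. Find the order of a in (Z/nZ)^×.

6

By Lagrange's theorem, ord_9(2) divides φ(9) = φ(3^2) = 3·(3−1) = 6 = 2 · 3.
Divisors of 6: 1, 2, 3, 6.
Compute 2^d (mod 9) for the divisors d until we hit 1:
2^1 ≡ 2 (mod 9)
2^2 ≡ 4 (mod 9)
2^3 ≡ 8 (mod 9)
2^6 ≡ 1 (mod 9) ✓
Therefore the multiplicative order of 2 modulo 9 is 6.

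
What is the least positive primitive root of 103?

5

φ(103) = 103 − 1 = 102 = 2 · 3 · 17.
Test candidates g = 2, 3, … against the prime factors q ∈ {2, 3, 17} of φ(103): g is a generator iff g^(102/q) ≢ 1 for every such q.
g = 2: 2^51 ≡ 1 — hits 1, so not a primitive root.
g = 3: 3^51 ≡ 102; 3^34 ≡ 1 — hits 1, so not a primitive root.
g = 4: 4^51 ≡ 1 — hits 1, so not a primitive root.
g = 5: 5^51 ≡ 102; 5^34 ≡ 56; 5^6 ≡ 72 — none is 1, so 5 is a primitive root.
So 5 is the smallest generator of (Z/103Z)^×.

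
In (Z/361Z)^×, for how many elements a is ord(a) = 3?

2

φ(361) = φ(19^2) = 19·(19−1) = 342 = 2 · 3^2 · 19.
Since (Z/361Z)^× is cyclic of order 342, the number of elements of order d is φ(d) when d | 342 and 0 otherwise.
3 | 342, and φ(3) = 3 − 1 = 2.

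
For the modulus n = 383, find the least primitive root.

5

φ(383) = 383 − 1 = 382 = 2 · 191.
Test candidates g = 2, 3, … against the prime factors q ∈ {2, 191} of φ(383): g is a generator iff g^(382/q) ≢ 1 for every such q.
g = 2: 2^191 ≡ 1 — hits 1, so not a primitive root.
g = 3: 3^191 ≡ 1 — hits 1, so not a primitive root.
g = 4: 4^191 ≡ 1 — hits 1, so not a primitive root.
g = 5: 5^191 ≡ 382; 5^2 ≡ 25 — none is 1, so 5 is a primitive root.
So 5 is the smallest generator of (Z/383Z)^×.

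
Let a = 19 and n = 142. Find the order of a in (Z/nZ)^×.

By Lagrange's theorem, ord_142(19) divides φ(142) = φ(2)·φ(71) = 1·70 = 70 = 2 · 5 · 7.
Divisors of 70: 1, 2, 5, 7, 10, 14, 35, 70.
Test each divisor d:
19^1 ≡ 19 (mod 142)
19^2 ≡ 77 (mod 142)
19^5 ≡ 45 (mod 142)
19^7 ≡ 57 (mod 142)
19^10 ≡ 37 (mod 142)
19^14 ≡ 125 (mod 142)
19^35 ≡ 1 (mod 142) ✓
Therefore the multiplicative order of 19 modulo 142 is 35.

35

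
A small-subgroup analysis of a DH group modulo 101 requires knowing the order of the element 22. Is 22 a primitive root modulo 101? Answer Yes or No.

No

φ(101) = 101 − 1 = 100 = 2^2 · 5^2.
22 is a primitive root mod 101 iff 22^(φ(101)/q) ≢ 1 for every prime q | φ(101), i.e. q ∈ {2, 5}.
22^50 ≡ 1 (mod 101)  [q = 2: ≡ 1 ✗]
22^20 ≡ 84 (mod 101)  [q = 5: ≢ 1 ✓]
22^50 ≡ 1 shows ord(22) | 50, strictly less than φ(101); not a primitive root.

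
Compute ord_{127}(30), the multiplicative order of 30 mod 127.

63

By Lagrange's theorem, ord_127(30) divides φ(127) = 127 − 1 = 126 = 2 · 3^2 · 7.
Divisors of 126: 1, 2, 3, 6, 7, 9, 14, 18, 21, 42, 63, 126.
Compute 30^d (mod 127) for the divisors d until we hit 1:
30^1 ≡ 30 (mod 127)
30^2 ≡ 11 (mod 127)
30^3 ≡ 76 (mod 127)
30^6 ≡ 61 (mod 127)
30^7 ≡ 52 (mod 127)
30^9 ≡ 64 (mod 127)
30^14 ≡ 37 (mod 127)
30^18 ≡ 32 (mod 127)
30^21 ≡ 19 (mod 127)
30^42 ≡ 107 (mod 127)
30^63 ≡ 1 (mod 127) ✓
Hence ord(30) = 63.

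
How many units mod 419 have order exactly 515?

0

φ(419) = 419 − 1 = 418 = 2 · 11 · 19.
(Z/419Z)^× is cyclic (|G| = 418); a cyclic group of order m has exactly φ(d) elements of each order d | m, and none otherwise.
Here 418 is not a multiple of 515, so there are no elements of order 515.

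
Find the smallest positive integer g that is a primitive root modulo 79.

φ(79) = 79 − 1 = 78 = 2 · 3 · 13.
g is a primitive root iff g^(78/q) ≢ 1 (mod 79) for each prime q ∈ {2, 3, 13}.
g = 2: 2^39 ≡ 1 — hits 1, so not a primitive root.
g = 3: 3^39 ≡ 78; 3^26 ≡ 23; 3^6 ≡ 18 — none is 1, so 3 is a primitive root.
Hence the least primitive root of 79 is 3.

3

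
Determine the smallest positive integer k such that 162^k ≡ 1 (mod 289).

136

The order of 162 must divide φ(289) = φ(17^2) = 17·(17−1) = 272 = 2^4 · 17.
Divisors of 272: 1, 2, 4, 8, 16, 17, 34, 68, 136, 272.
Evaluate successive powers at the divisors of 272:
162^1 ≡ 162 (mod 289)
162^2 ≡ 234 (mod 289)
162^4 ≡ 135 (mod 289)
162^8 ≡ 18 (mod 289)
162^16 ≡ 35 (mod 289)
162^17 ≡ 179 (mod 289)
162^34 ≡ 251 (mod 289)
162^68 ≡ 288 (mod 289)
162^136 ≡ 1 (mod 289) ✓
Therefore the multiplicative order of 162 modulo 289 is 136.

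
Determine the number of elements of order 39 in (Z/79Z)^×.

24

φ(79) = 79 − 1 = 78 = 2 · 3 · 13.
In a cyclic group of order 78, there are φ(d) elements of order d for each divisor d of 78, and zero for non-divisors.
39 = 3 · 13 divides 78, and φ(39) = 24.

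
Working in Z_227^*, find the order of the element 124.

ord(124) | φ(227) = 227 − 1 = 226 = 2 · 113.
Divisors of 226: 1, 2, 113, 226.
Check 124^d mod 227 for each divisor in increasing order:
124^1 ≡ 124
124^2 ≡ 167
124^113 ≡ 226
124^226 ≡ 1
So ord_227(124) = 226.

226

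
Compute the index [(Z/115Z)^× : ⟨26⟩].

8

ord(26) | φ(115) = φ(5·23) = (5−1)·(23−1) = 4·22 = 88 = 2^3 · 11.
Divisors of 88: 1, 2, 4, 8, 11, 22, 44, 88.
Check 26^d mod 115 for each divisor in increasing order:
26^1 ≡ 26 (mod 115)
26^2 ≡ 101 (mod 115)
26^4 ≡ 81 (mod 115)
26^8 ≡ 6 (mod 115)
26^11 ≡ 1 (mod 115) ✓
So ord_115(26) = 11, hence |⟨26⟩| = 11.
Index = |(Z/115Z)^×| / |⟨26⟩| = 88 / 11 = 8.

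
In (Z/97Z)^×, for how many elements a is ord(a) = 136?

0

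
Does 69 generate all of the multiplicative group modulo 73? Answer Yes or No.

φ(73) = 73 − 1 = 72 = 2^3 · 3^2.
An element g generates (Z/73Z)^× iff g^(72/q) ≢ 1 (mod 73) for each prime q ∈ {2, 3}.
69^36 ≡ 1 (mod 73)  [q = 2: ≡ 1 ✗]
69^24 ≡ 8 (mod 73)  [q = 3: ≢ 1 ✓]
Since 69^36 ≡ 1, the order of 69 divides 36 < 72, so 69 is not a primitive root.

No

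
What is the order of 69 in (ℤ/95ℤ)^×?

6

ord(69) | φ(95) = φ(5·19) = (5−1)·(19−1) = 4·18 = 72 = 2^3 · 3^2.
Divisors of 72: 1, 2, 3, 4, 6, 8, 9, 12, 18, 24, 36, 72.
Compute 69^d (mod 95) for the divisors d until we hit 1:
69^1 ≡ 69
69^2 ≡ 11
69^3 ≡ 94
69^4 ≡ 26
69^6 ≡ 1
Therefore the multiplicative order of 69 modulo 95 is 6.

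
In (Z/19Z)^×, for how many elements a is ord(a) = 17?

φ(19) = 19 − 1 = 18 = 2 · 3^2.
(Z/19Z)^× is cyclic (|G| = 18); a cyclic group of order m has exactly φ(d) elements of each order d | m, and none otherwise.
17 does not divide 18, so no element of (Z/19Z)^× has order 17.

0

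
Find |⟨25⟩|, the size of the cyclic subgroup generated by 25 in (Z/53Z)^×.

26

ord(25) | φ(53) = 53 − 1 = 52 = 2^2 · 13.
Divisors of 52: 1, 2, 4, 13, 26, 52.
Test each divisor d:
25^1 ≡ 25 (mod 53)
25^2 ≡ 42 (mod 53)
25^4 ≡ 15 (mod 53)
25^13 ≡ 52 (mod 53)
25^26 ≡ 1 (mod 53) ✓
Hence ord(25) = 26.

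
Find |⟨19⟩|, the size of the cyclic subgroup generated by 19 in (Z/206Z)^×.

51

ord(19) | φ(206) = φ(2)·φ(103) = 1·102 = 102 = 2 · 3 · 17.
Divisors of 102: 1, 2, 3, 6, 17, 34, 51, 102.
Evaluate successive powers at the divisors of 102:
19^1 ≡ 19
19^2 ≡ 155
19^3 ≡ 61
19^6 ≡ 13
19^17 ≡ 159
19^34 ≡ 149
19^51 ≡ 1
Hence ord(19) = 51.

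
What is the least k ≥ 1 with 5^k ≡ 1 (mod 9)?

By Lagrange's theorem, ord_9(5) divides φ(9) = φ(3^2) = 3·(3−1) = 6 = 2 · 3.
Divisors of 6: 1, 2, 3, 6.
Evaluate successive powers at the divisors of 6:
5^1 ≡ 5 (mod 9)
5^2 ≡ 7 (mod 9)
5^3 ≡ 8 (mod 9)
5^6 ≡ 1 (mod 9) ✓
Hence ord(5) = 6.

6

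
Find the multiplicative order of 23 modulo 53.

4

Since 23 ∈ (Z/53Z)^×, its order divides φ(53) = 53 − 1 = 52 = 2^2 · 13.
Divisors of 52: 1, 2, 4, 13, 26, 52.
Test each divisor d:
23^1 ≡ 23 (mod 53)
23^2 ≡ 52 (mod 53)
23^4 ≡ 1 (mod 53) ✓
The smallest such exponent is 4, so the order of 23 is 4.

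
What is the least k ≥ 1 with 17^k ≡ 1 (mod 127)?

63

By Lagrange's theorem, ord_127(17) divides φ(127) = 127 − 1 = 126 = 2 · 3^2 · 7.
Divisors of 126: 1, 2, 3, 6, 7, 9, 14, 18, 21, 42, 63, 126.
Check 17^d mod 127 for each divisor in increasing order:
17^1 ≡ 17
17^2 ≡ 35
17^3 ≡ 87
17^6 ≡ 76
17^7 ≡ 22
17^9 ≡ 8
17^14 ≡ 103
17^18 ≡ 64
17^21 ≡ 107
17^42 ≡ 19
17^63 ≡ 1
The smallest such exponent is 63, so the order of 17 is 63.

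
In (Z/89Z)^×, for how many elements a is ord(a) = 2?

φ(89) = 89 − 1 = 88 = 2^3 · 11.
In a cyclic group of order 88, there are φ(d) elements of order d for each divisor d of 88, and zero for non-divisors.
2 | 88, and φ(2) = 2 − 1 = 1.

1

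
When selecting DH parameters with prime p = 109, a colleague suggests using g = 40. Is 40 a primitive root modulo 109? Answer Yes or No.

Yes

φ(109) = 109 − 1 = 108 = 2^2 · 3^3.
An element g generates (Z/109Z)^× iff g^(108/q) ≢ 1 (mod 109) for each prime q ∈ {2, 3}.
40^54 ≡ 108 (mod 109)  [q = 2: ≢ 1 ✓]
40^36 ≡ 63 (mod 109)  [q = 3: ≢ 1 ✓]
None equal 1, so ord_109(40) = 108: 40 is a primitive root.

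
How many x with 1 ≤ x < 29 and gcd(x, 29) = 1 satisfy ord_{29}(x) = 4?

2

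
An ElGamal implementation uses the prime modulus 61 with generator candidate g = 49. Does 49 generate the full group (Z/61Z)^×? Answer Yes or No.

No

φ(61) = 61 − 1 = 60 = 2^2 · 3 · 5.
49 is a primitive root mod 61 iff 49^(φ(61)/q) ≢ 1 for every prime q | φ(61), i.e. q ∈ {2, 3, 5}.
49^30 ≡ 1 (mod 61)  [q = 2: ≡ 1 ✗]
49^20 ≡ 13 (mod 61)  [q = 3: ≢ 1 ✓]
49^12 ≡ 58 (mod 61)  [q = 5: ≢ 1 ✓]
Since 49^30 ≡ 1, the order of 49 divides 30 < 60, so 49 is not a primitive root.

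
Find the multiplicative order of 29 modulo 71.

The order of 29 must divide φ(71) = 71 − 1 = 70 = 2 · 5 · 7.
Divisors of 70: 1, 2, 5, 7, 10, 14, 35, 70.
Compute 29^d (mod 71) for the divisors d until we hit 1:
29^1 ≡ 29 (mod 71)
29^2 ≡ 60 (mod 71)
29^5 ≡ 30 (mod 71)
29^7 ≡ 25 (mod 71)
29^10 ≡ 48 (mod 71)
29^14 ≡ 57 (mod 71)
29^35 ≡ 1 (mod 71) ✓
Hence ord(29) = 35.

35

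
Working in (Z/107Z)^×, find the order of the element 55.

ord(55) | φ(107) = 107 − 1 = 106 = 2 · 53.
Divisors of 106: 1, 2, 53, 106.
Evaluate successive powers at the divisors of 106:
55^1 ≡ 55
55^2 ≡ 29
55^53 ≡ 106
55^106 ≡ 1
The smallest such exponent is 106, so the order of 55 is 106.

106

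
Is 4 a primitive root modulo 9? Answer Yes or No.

φ(9) = φ(3^2) = 3·(3−1) = 6 = 2 · 3.
4 is a primitive root mod 9 iff 4^(φ(9)/q) ≢ 1 for every prime q | φ(9), i.e. q ∈ {2, 3}.
4^3 ≡ 1 (mod 9)  [q = 2: ≡ 1 ✗]
4^2 ≡ 7 (mod 9)  [q = 3: ≢ 1 ✓]
4^3 ≡ 1 shows ord(4) | 3, strictly less than φ(9); not a primitive root.

No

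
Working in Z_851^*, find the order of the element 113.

The order of 113 must divide φ(851) = φ(23·37) = (23−1)·(37−1) = 22·36 = 792 = 2^3 · 3^2 · 11.
Divisors of 792: 1, 2, 3, 4, 6, 8, 9, 11, 12, 18, 22, 24, 33, 36, 44, 66, 72, 88, 99, 132, 198, 264, 396, 792.
Evaluate successive powers at the divisors of 792:
113^1 ≡ 113
113^2 ≡ 4
113^3 ≡ 452
113^4 ≡ 16
113^6 ≡ 64
113^8 ≡ 256
113^9 ≡ 845
113^11 ≡ 827
113^12 ≡ 692
113^18 ≡ 36
113^22 ≡ 576
113^24 ≡ 602
113^33 ≡ 643
113^36 ≡ 445
113^44 ≡ 737
113^66 ≡ 714
113^72 ≡ 593
113^88 ≡ 231
113^99 ≡ 413
113^132 ≡ 47
113^198 ≡ 369
113^264 ≡ 507
113^396 ≡ 1
Hence ord(113) = 396.

396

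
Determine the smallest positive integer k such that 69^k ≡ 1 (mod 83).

By Lagrange's theorem, ord_83(69) divides φ(83) = 83 − 1 = 82 = 2 · 41.
Divisors of 82: 1, 2, 41, 82.
Check 69^d mod 83 for each divisor in increasing order:
69^1 ≡ 69
69^2 ≡ 30
69^41 ≡ 1
So ord_83(69) = 41.

41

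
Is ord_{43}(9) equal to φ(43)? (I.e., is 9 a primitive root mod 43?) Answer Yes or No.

No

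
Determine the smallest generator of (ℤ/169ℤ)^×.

2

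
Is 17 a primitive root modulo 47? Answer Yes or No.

φ(47) = 47 − 1 = 46 = 2 · 23.
An element g generates (Z/47Z)^× iff g^(46/q) ≢ 1 (mod 47) for each prime q ∈ {2, 23}.
17^23 ≡ 1 (mod 47)  [q = 2: ≡ 1 ✗]
17^2 ≡ 7 (mod 47)  [q = 23: ≢ 1 ✓]
Since 17^23 ≡ 1, the order of 17 divides 23 < 46, so 17 is not a primitive root.

No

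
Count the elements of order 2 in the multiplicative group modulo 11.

φ(11) = 11 − 1 = 10 = 2 · 5.
(Z/11Z)^× is cyclic (|G| = 10); a cyclic group of order m has exactly φ(d) elements of each order d | m, and none otherwise.
2 | 10, and φ(2) = 2 − 1 = 1.

1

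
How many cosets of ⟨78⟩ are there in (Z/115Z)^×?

2

By Lagrange's theorem, ord_115(78) divides φ(115) = φ(5·23) = (5−1)·(23−1) = 4·22 = 88 = 2^3 · 11.
Divisors of 88: 1, 2, 4, 8, 11, 22, 44, 88.
Compute 78^d (mod 115) for the divisors d until we hit 1:
78^1 ≡ 78
78^2 ≡ 104
78^4 ≡ 6
78^8 ≡ 36
78^11 ≡ 47
78^22 ≡ 24
78^44 ≡ 1
The order of 78 is 44, so the subgroup it generates has 44 elements.
[(Z/115Z)^× : ⟨78⟩] = 88/44 = 2.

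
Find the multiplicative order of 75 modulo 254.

18

By Lagrange's theorem, ord_254(75) divides φ(254) = φ(2)·φ(127) = 1·126 = 126 = 2 · 3^2 · 7.
Divisors of 126: 1, 2, 3, 6, 7, 9, 14, 18, 21, 42, 63, 126.
Compute 75^d (mod 254) for the divisors d until we hit 1:
75^1 ≡ 75
75^2 ≡ 37
75^3 ≡ 235
75^6 ≡ 107
75^7 ≡ 151
75^9 ≡ 253
75^14 ≡ 195
75^18 ≡ 1
So ord_254(75) = 18.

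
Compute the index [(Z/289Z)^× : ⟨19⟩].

2

By Lagrange's theorem, ord_289(19) divides φ(289) = φ(17^2) = 17·(17−1) = 272 = 2^4 · 17.
Divisors of 272: 1, 2, 4, 8, 16, 17, 34, 68, 136, 272.
Evaluate successive powers at the divisors of 272:
19^1 ≡ 19
19^2 ≡ 72
19^4 ≡ 271
19^8 ≡ 35
19^16 ≡ 69
19^17 ≡ 155
19^34 ≡ 38
19^68 ≡ 288
19^136 ≡ 1
Thus |⟨19⟩| = ord(19) = 136.
[(Z/289Z)^× : ⟨19⟩] = 272/136 = 2.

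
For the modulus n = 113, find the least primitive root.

3

φ(113) = 113 − 1 = 112 = 2^4 · 7.
g is a primitive root iff g^(112/q) ≢ 1 (mod 113) for each prime q ∈ {2, 7}.
g = 2: 2^56 ≡ 1 — hits 1, so not a primitive root.
g = 3: 3^56 ≡ 112; 3^16 ≡ 49 — none is 1, so 3 is a primitive root.
The smallest primitive root modulo 113 is 3.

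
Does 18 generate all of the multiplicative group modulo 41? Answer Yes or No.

No

φ(41) = 41 − 1 = 40 = 2^3 · 5.
An element g generates (Z/41Z)^× iff g^(40/q) ≢ 1 (mod 41) for each prime q ∈ {2, 5}.
18^20 ≡ 1 (mod 41)  [q = 2: ≡ 1 ✗]
18^8 ≡ 10 (mod 41)  [q = 5: ≢ 1 ✓]
18^20 ≡ 1 shows ord(18) | 20, strictly less than φ(41); not a primitive root.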